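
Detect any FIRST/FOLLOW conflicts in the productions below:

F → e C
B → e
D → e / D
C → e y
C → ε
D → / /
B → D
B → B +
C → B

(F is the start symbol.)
No FIRST/FOLLOW conflicts.

A FIRST/FOLLOW conflict occurs when a non-terminal N has a nullable alternative N → β (β ⇒* ε) and another alternative N → α with FIRST(α) ∩ FOLLOW(N) ≠ ∅: on such a lookahead the parser cannot decide between expanding α and letting N vanish via β.

Nullable non-terminals: C.
FIRST sets used below: FIRST(B) = { '/', 'e' }

C: nullable alternative(s) C → ε; FOLLOW(C) = { $ }
  C → e y: FIRST \ {ε} = { 'e' } — disjoint from FOLLOW(C)
  C → ε: FIRST \ {ε} = { } — this is the only nullable alternative, skip
  C → B: FIRST \ {ε} = { '/', 'e' } — disjoint from FOLLOW(C)

B, D, F have no nullable alternative, so no FIRST/FOLLOW check is needed there.

No FIRST/FOLLOW conflicts found.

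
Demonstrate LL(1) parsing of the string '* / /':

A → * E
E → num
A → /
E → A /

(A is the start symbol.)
LL(1) parsing maintains a stack (initially the start symbol over $) and the input. At each step: if the stack top is a terminal, match it against the current input token; if it is a non-terminal N, replace it with the RHS of M[N, lookahead] (the unique production whose predict set contains the lookahead).

Stack is shown with the top on the left.

Stack  Input    Action
----------------------
A $    * / / $  output A → * E
* E $  * / / $  match '*'
E $    / / $    output E → A /
A / $  / / $    output A → /
/ / $  / / $    match '/'
/ $    / $      match '/'
$      $        accept

The string is accepted.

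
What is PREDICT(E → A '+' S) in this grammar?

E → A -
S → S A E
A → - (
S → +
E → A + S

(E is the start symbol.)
{ '-' }

PREDICT(E → A '+' S) = (FIRST(RHS) \ {ε}) ∪ (FOLLOW(E) if ε ∈ FIRST(RHS), i.e. RHS ⇒* ε)
FIRST(A) = { '-' }
FIRST(A '+' S) = { '-' }
ε ∉ FIRST(A '+' S), so FOLLOW(E) is not added.
PREDICT(E → A '+' S) = { '-' }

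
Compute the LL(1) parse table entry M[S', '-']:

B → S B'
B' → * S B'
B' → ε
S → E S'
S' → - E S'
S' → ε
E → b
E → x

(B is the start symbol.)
To find M[S', '-'], we find productions for S' where '-' is in the predict set (PREDICT(N → α) = (FIRST(α) \ {ε}) ∪ (FOLLOW(N) if α ⇒* ε)).

Relevant sets:
  FOLLOW(S') = { $, '*' }

S' → - E S': PREDICT = { '-' }
  '-' is in predict set, so this production goes in M[S', '-']
S' → ε: PREDICT = { $, '*' }

M[S', '-'] = S' → - E S'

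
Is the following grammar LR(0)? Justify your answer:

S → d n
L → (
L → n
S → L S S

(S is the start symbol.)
Yes, the grammar is LR(0)

Augment with S' → S and build the canonical LR(0) collection (I0 = CLOSURE({[S' → . S]}), then GOTO on every symbol after a dot until no new states appear). It has 9 states:
  I0: { [L → . (], [L → . n], [S → . L S S], [S → . d n], [S' → . S] }  — shift
  I1: { [L → ( .] }  — reduce
  I2: { [L → . (], [L → . n], [S → . L S S], [S → . d n], [S → L . S S] }  — shift
  I3: { [S' → S .] }  — accept
  I4: { [S → d . n] }  — shift
  I5: { [L → n .] }  — reduce
  I6: { [S → d n .] }  — reduce
  I7: { [L → . (], [L → . n], [S → . L S S], [S → . d n], [S → L S . S] }  — shift
  I8: { [S → L S S .] }  — reduce

Every state is either a pure shift/goto state or contains exactly one complete item and nothing to shift — no conflicts. The grammar is LR(0).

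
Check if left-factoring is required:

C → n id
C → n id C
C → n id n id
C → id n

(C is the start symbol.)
Yes, C has productions with common prefix 'n id'

Left-factoring is needed when two productions for the same non-terminal
share a common prefix on the right-hand side.

Productions for C:
  C → n id
  C → n id C
  C → n id n id
  C → id n

Found common prefix 'n id' in productions for C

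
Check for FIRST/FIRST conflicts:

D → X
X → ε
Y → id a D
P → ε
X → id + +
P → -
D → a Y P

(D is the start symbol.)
No FIRST/FIRST conflicts.

A FIRST/FIRST conflict occurs when two productions N → α and N → β for the same non-terminal have FIRST(α) ∩ FIRST(β) ≠ ∅ (with ε ∈ FIRST of a nullable right-hand side, so two nullable alternatives also conflict).

FIRST sets of the non-terminals at (or reachable through a nullable prefix from) the front of some alternative:
  FIRST(X) = { 'id', ε }

Productions for D:
  D → X: FIRST = { 'id', ε }
  D → a Y P: FIRST = { 'a' }
Productions for X:
  X → ε: FIRST = { ε }
  X → id + +: FIRST = { 'id' }
Productions for P:
  P → ε: FIRST = { ε }
  P → -: FIRST = { '-' }
Y has only one production, so no FIRST/FIRST conflict is possible there.

All alternatives of each non-terminal have pairwise disjoint FIRST sets.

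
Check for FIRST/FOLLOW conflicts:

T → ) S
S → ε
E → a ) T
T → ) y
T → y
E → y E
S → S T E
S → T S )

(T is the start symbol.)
Yes. S → S T E with FOLLOW(S) on { ')', 'y' }; S → T S ')' with FOLLOW(S) on { ')', 'y' }

A FIRST/FOLLOW conflict occurs when a non-terminal N has a nullable alternative N → β (β ⇒* ε) and another alternative N → α with FIRST(α) ∩ FOLLOW(N) ≠ ∅: on such a lookahead the parser cannot decide between expanding α and letting N vanish via β.

Nullable non-terminals: S.
FIRST sets used below: FIRST(S) = { ')', 'y', ε }, FIRST(T) = { ')', 'y' }

S: nullable alternative(s) S → ε; FOLLOW(S) = { $, ')', 'a', 'y' }
  S → ε: FIRST \ {ε} = { } — this is the only nullable alternative, skip
  S → S T E: FIRST \ {ε} = { ')', 'y' } — overlaps FOLLOW(S) on { ')', 'y' }: CONFLICT
  S → T S ): FIRST \ {ε} = { ')', 'y' } — overlaps FOLLOW(S) on { ')', 'y' }: CONFLICT

E, T have no nullable alternative, so no FIRST/FOLLOW check is needed there.

So the grammar has 2 FIRST/FOLLOW conflicts (marked CONFLICT above).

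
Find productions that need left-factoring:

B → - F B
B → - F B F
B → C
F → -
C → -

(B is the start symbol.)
Left-factoring is needed when two productions for the same non-terminal
share a common prefix on the right-hand side.

Productions for B:
  B → - F B
  B → - F B F
  B → C

Found common prefix '- F B' in productions for B

Answer: Yes, B has productions with common prefix '- F B'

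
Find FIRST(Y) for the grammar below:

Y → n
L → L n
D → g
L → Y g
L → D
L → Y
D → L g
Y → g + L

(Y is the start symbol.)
{ 'g', 'n' }

To compute FIRST(Y), examine every production with Y on the left-hand side, reading each right-hand side left to right until a non-nullable symbol is reached.

From Y → n:
  - n is a terminal: add 'n' and stop
From Y → g + L:
  - g is a terminal: add 'g' and stop

Collecting: FIRST(Y) = { 'g', 'n' }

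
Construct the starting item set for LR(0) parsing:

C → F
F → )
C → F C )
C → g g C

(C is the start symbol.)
First, augment the grammar with C' → C
I₀ = CLOSURE({ [C' → . C] }):
  [C' → . C] has the dot before C: add [C → . F], [C → . F C )], [C → . g g C]
  [C → . F] has the dot before F: add [F → . )]
No further items can be added.

I₀ = { [C → . F C )], [C → . F], [C → . g g C], [C' → . C], [F → . )] }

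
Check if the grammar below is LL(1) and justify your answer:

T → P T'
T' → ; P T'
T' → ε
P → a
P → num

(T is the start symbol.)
Yes, the grammar is LL(1).

A grammar is LL(1) if for each non-terminal N with multiple productions, the predict sets of those productions are pairwise disjoint, where PREDICT(N → α) = (FIRST(α) \ {ε}) ∪ (FOLLOW(N) if α ⇒* ε).

Relevant sets:
  FOLLOW(T') = { $ }

For T':
  PREDICT(T' → ';' P T') = { ';' }
  PREDICT(T' → ε) = { $ }
For P:
  PREDICT(P → a) = { 'a' }
  PREDICT(P → num) = { 'num' }
T has a single production, so nothing to check there.

All predict sets are disjoint. The grammar IS LL(1).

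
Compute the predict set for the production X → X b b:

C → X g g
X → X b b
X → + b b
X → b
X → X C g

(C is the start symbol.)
PREDICT(X → X b b) = (FIRST(RHS) \ {ε}) ∪ (FOLLOW(X) if ε ∈ FIRST(RHS), i.e. RHS ⇒* ε)
FIRST(X) = { '+', 'b' }
FIRST(X b b) = { '+', 'b' }
ε ∉ FIRST(X b b), so FOLLOW(X) is not added.
PREDICT(X → X b b) = { '+', 'b' }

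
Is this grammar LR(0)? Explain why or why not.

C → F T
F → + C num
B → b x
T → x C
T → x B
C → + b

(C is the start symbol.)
A grammar is LR(0) if no state in the canonical LR(0) collection has:
  - both a shift item (dot before a terminal) and a complete item (shift-reduce conflict), or
  - two or more complete items (reduce-reduce conflict; the accept item [C' → C .] counts as a complete item here).

Augment with C' → C and build the canonical LR(0) collection (I0 = CLOSURE({[C' → . C]}), then GOTO on every symbol after a dot until no new states appear). It has 13 states:
  I0: { [C → . + b], [C → . F T], [C' → . C], [F → . + C num] }  — shift
  I1: { [C → + . b], [C → . + b], [C → . F T], [F → + . C num], [F → . + C num] }  — shift
  I2: { [C' → C .] }  — accept
  I3: { [C → F . T], [T → . x B], [T → . x C] }  — shift
  I4: { [C → F T .] }  — reduce
  I5: { [B → . b x], [C → . + b], [C → . F T], [F → . + C num], [T → x . B], [T → x . C] }  — shift
  I6: { [T → x B .] }  — reduce
  I7: { [T → x C .] }  — reduce
  I8: { [B → b . x] }  — shift
  I9: { [B → b x .] }  — reduce
  I10: { [F → + C . num] }  — shift
  I11: { [C → + b .] }  — reduce
  I12: { [F → + C num .] }  — reduce

Every state is either a pure shift/goto state or contains exactly one complete item and nothing to shift — no conflicts. The grammar is LR(0).

Answer: Yes, the grammar is LR(0)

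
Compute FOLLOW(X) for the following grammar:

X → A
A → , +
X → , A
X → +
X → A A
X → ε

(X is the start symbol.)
{ $ }

X is the start symbol, so $ ∈ FOLLOW(X).
X does not occur on any right-hand side.

Taking the union: FOLLOW(X) = { $ }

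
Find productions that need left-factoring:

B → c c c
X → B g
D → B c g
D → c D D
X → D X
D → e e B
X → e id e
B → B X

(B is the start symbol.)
No, left-factoring is not needed

Left-factoring is needed when two productions for the same non-terminal
share a common prefix on the right-hand side.

Productions for B:
  B → c c c
  B → B X
Productions for X:
  X → B g
  X → D X
  X → e id e
Productions for D:
  D → B c g
  D → c D D
  D → e e B

No common prefixes found.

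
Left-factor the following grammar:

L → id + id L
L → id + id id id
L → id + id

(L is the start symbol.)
L → id + id L'
L' → L
L' → id id
L' → ε

Left-factoring transforms A → αβ₁ | αβ₂ into A → αA' and A' → β₁ | β₂
(α is the longest common prefix among the alternatives). Repeat until
no nonterminal has two alternatives with a common prefix.

Round 1: L has alternatives sharing prefix 'id + id'. Introduce L': L → id + id L'
  Add: L' → L
  Add: L' → id id
  Add: L' → ε

No remaining common prefixes — done.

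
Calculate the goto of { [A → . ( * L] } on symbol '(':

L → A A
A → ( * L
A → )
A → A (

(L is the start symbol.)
GOTO(I, '(') = CLOSURE({ [A → αX.β] : [A → α.Xβ] ∈ I, X = '(' })

Items with dot before '(', with the dot advanced:
  [A → . ( * L] → [A → ( . * L]
Closure adds nothing (no advanced item has the dot before a non-terminal).

GOTO = { [A → ( . * L] }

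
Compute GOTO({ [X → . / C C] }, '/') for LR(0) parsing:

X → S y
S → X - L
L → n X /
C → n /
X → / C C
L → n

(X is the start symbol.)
GOTO(I, '/') = CLOSURE({ [A → αX.β] : [A → α.Xβ] ∈ I, X = '/' })

Items with dot before '/', with the dot advanced:
  [X → . / C C] → [X → / . C C]
Closure of the advanced items:
  [X → / . C C] has the dot before C: add [C → . n /]

GOTO = { [C → . n /], [X → / . C C] }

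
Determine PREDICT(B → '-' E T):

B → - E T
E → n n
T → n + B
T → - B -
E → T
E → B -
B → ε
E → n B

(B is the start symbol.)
{ '-' }

PREDICT(B → '-' E T) = (FIRST(RHS) \ {ε}) ∪ (FOLLOW(B) if ε ∈ FIRST(RHS), i.e. RHS ⇒* ε)
FIRST('-' E T) = { '-' }
ε ∉ FIRST('-' E T), so FOLLOW(B) is not added.
PREDICT(B → '-' E T) = { '-' }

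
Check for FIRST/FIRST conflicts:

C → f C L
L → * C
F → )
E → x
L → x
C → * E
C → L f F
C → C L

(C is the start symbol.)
Yes. C → f C L / C → C L on { 'f' }; C → '*' E / C → L f F on { '*' }; C → '*' E / C → C L on { '*' }; C → L f F / C → C L on { '*', 'x' }

A FIRST/FIRST conflict occurs when two productions N → α and N → β for the same non-terminal have FIRST(α) ∩ FIRST(β) ≠ ∅ (with ε ∈ FIRST of a nullable right-hand side, so two nullable alternatives also conflict).

FIRST sets of the non-terminals at (or reachable through a nullable prefix from) the front of some alternative:
  FIRST(L) = { '*', 'x' }
  FIRST(C) = { '*', 'f', 'x' }

Productions for C:
  C → f C L: FIRST = { 'f' }
  C → * E: FIRST = { '*' }
  C → L f F: FIRST = { '*', 'x' }
  C → C L: FIRST = { '*', 'f', 'x' }
Productions for L:
  L → * C: FIRST = { '*' }
  L → x: FIRST = { 'x' }
F, E have only one production, so no FIRST/FIRST conflict is possible there.

Conflict for C: C → f C L and C → C L
  Overlap: { 'f' }
Conflict for C: C → * E and C → L f F
  Overlap: { '*' }
Conflict for C: C → * E and C → C L
  Overlap: { '*' }
Conflict for C: C → L f F and C → C L
  Overlap: { '*', 'x' }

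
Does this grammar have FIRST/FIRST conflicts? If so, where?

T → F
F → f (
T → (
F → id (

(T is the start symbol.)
No FIRST/FIRST conflicts.

FIRST sets of the non-terminals at (or reachable through a nullable prefix from) the front of some alternative:
  FIRST(F) = { 'f', 'id' }

Productions for T:
  T → F: FIRST = { 'f', 'id' }
  T → (: FIRST = { '(' }
Productions for F:
  F → f (: FIRST = { 'f' }
  F → id (: FIRST = { 'id' }

All alternatives of each non-terminal have pairwise disjoint FIRST sets.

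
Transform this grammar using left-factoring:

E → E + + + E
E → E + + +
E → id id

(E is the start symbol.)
E → E + + + E'
E' → E
E' → ε
E → id id

Left-factoring transforms A → αβ₁ | αβ₂ into A → αA' and A' → β₁ | β₂
(α is the longest common prefix among the alternatives). Repeat until
no nonterminal has two alternatives with a common prefix.

Round 1: E has alternatives sharing prefix 'E + + +'. Introduce E': E → E + + + E'
  Add: E' → E
  Add: E' → ε

No remaining common prefixes — done.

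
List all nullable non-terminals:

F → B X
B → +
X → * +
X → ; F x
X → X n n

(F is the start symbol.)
There are no ε-productions, so no non-terminal can derive ε.
No non-terminals are nullable.

Answer: None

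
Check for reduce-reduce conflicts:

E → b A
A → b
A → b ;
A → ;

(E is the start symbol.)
No reduce-reduce conflicts

A reduce-reduce conflict occurs when an LR(0) state has two complete items [A → α .] and [B → β .] — both call for a reduction, and with no lookahead the parser cannot choose between them.

Augment with E' → E and build the canonical LR(0) collection (I0 = CLOSURE({[E' → . E]}), then GOTO on every symbol after a dot until no new states appear). It has 7 states:
  I0: { [E → . b A], [E' → . E] }  — shift
  I1: { [E' → E .] }  — accept
  I2: { [A → . ;], [A → . b ;], [A → . b], [E → b . A] }  — shift
  I3: { [A → ; .] }  — reduce
  I4: { [E → b A .] }  — reduce
  I5: { [A → b . ;], [A → b .] }  — shift, reduce
  I6: { [A → b ; .] }  — reduce

No state contains more than one complete item.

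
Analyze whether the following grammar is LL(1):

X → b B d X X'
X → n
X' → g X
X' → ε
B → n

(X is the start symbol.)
No. Predict set conflict for X': { 'g' }

Relevant sets:
  FOLLOW(X') = { $, 'g' }

For X:
  PREDICT(X → b B d X X') = { 'b' }
  PREDICT(X → n) = { 'n' }
For X':
  PREDICT(X' → g X) = { 'g' }
  PREDICT(X' → ε) = { $, 'g' }
B has a single production, so nothing to check there.

Conflict found: Predict set conflict for X': { 'g' }
The grammar is NOT LL(1).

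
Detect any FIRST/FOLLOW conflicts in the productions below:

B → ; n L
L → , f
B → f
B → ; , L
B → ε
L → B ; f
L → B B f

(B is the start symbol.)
Yes. B → ';' n L with FOLLOW(B) on { ';' }; B → f with FOLLOW(B) on { 'f' }; B → ';' ',' L with FOLLOW(B) on { ';' }

A FIRST/FOLLOW conflict occurs when a non-terminal N has a nullable alternative N → β (β ⇒* ε) and another alternative N → α with FIRST(α) ∩ FOLLOW(N) ≠ ∅: on such a lookahead the parser cannot decide between expanding α and letting N vanish via β.

Nullable non-terminals: B.

B: nullable alternative(s) B → ε; FOLLOW(B) = { $, ';', 'f' }
  B → ; n L: FIRST \ {ε} = { ';' } — overlaps FOLLOW(B) on { ';' }: CONFLICT
  B → f: FIRST \ {ε} = { 'f' } — overlaps FOLLOW(B) on { 'f' }: CONFLICT
  B → ; , L: FIRST \ {ε} = { ';' } — overlaps FOLLOW(B) on { ';' }: CONFLICT
  B → ε: FIRST \ {ε} = { } — this is the only nullable alternative, skip

L has no nullable alternative, so no FIRST/FOLLOW check is needed there.

So the grammar has 3 FIRST/FOLLOW conflicts (marked CONFLICT above).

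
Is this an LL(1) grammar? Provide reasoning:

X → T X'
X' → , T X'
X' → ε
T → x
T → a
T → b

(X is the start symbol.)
Yes, the grammar is LL(1).

A grammar is LL(1) if for each non-terminal N with multiple productions, the predict sets of those productions are pairwise disjoint, where PREDICT(N → α) = (FIRST(α) \ {ε}) ∪ (FOLLOW(N) if α ⇒* ε).

Relevant sets:
  FOLLOW(X') = { $ }

For X':
  PREDICT(X' → ',' T X') = { ',' }
  PREDICT(X' → ε) = { $ }
For T:
  PREDICT(T → x) = { 'x' }
  PREDICT(T → a) = { 'a' }
  PREDICT(T → b) = { 'b' }
X has a single production, so nothing to check there.

All predict sets are disjoint. The grammar IS LL(1).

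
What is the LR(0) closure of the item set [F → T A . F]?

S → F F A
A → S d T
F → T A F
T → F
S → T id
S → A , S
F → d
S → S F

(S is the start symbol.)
Start with: [F → T A . F]
  [F → T A . F] has the dot before F: add [F → . T A F], [F → . d]
  [F → . T A F] has the dot before T: add [T → . F]
No further items can be added.

CLOSURE = { [F → . T A F], [F → . d], [F → T A . F], [T → . F] }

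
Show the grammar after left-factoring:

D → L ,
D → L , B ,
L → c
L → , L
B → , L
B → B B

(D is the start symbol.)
Left-factoring transforms A → αβ₁ | αβ₂ into A → αA' and A' → β₁ | β₂
(α is the longest common prefix among the alternatives). Repeat until
no nonterminal has two alternatives with a common prefix.

Round 1: D has alternatives sharing prefix 'L ,'. Introduce D': D → L , D'
  Add: D' → ε
  Add: D' → B ,

No remaining common prefixes — done.

Resulting grammar:
D → L , D'
D' → ε
D' → B ,
L → c
L → , L
B → , L
B → B B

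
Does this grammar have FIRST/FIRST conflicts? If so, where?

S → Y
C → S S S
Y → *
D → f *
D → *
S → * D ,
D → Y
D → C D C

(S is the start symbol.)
A FIRST/FIRST conflict occurs when two productions N → α and N → β for the same non-terminal have FIRST(α) ∩ FIRST(β) ≠ ∅ (with ε ∈ FIRST of a nullable right-hand side, so two nullable alternatives also conflict).

FIRST sets of the non-terminals at (or reachable through a nullable prefix from) the front of some alternative:
  FIRST(Y) = { '*' }
  FIRST(C) = { '*' }

Productions for S:
  S → Y: FIRST = { '*' }
  S → * D ,: FIRST = { '*' }
Productions for D:
  D → f *: FIRST = { 'f' }
  D → *: FIRST = { '*' }
  D → Y: FIRST = { '*' }
  D → C D C: FIRST = { '*' }
C, Y have only one production, so no FIRST/FIRST conflict is possible there.

Conflict for S: S → Y and S → * D ,
  Overlap: { '*' }
Conflict for D: D → * and D → Y
  Overlap: { '*' }
Conflict for D: D → * and D → C D C
  Overlap: { '*' }
Conflict for D: D → Y and D → C D C
  Overlap: { '*' }

Answer: Yes. S → Y / S → '*' D ',' on { '*' }; D → '*' / D → Y on { '*' }; D → '*' / D → C D C on { '*' }; D → Y / D → C D C on { '*' }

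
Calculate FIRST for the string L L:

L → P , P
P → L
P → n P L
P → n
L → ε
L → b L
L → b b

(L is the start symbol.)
FIRST sets of the non-terminals involved (from the grammar, by fixed-point iteration):
  FIRST(L) = { ',', 'b', 'n', ε }

To compute FIRST(L L), process the symbols left to right:
Symbol L is a non-terminal. Add FIRST(L) \ {ε} = { ',', 'b', 'n' }
L is nullable (ε ∈ FIRST(L)), continue to the next symbol.
Symbol L is a non-terminal. Add FIRST(L) \ {ε} = { ',', 'b', 'n' }
L is nullable (ε ∈ FIRST(L)), continue to the next symbol.
All symbols are nullable, so ε is in the result.
FIRST(L L) = { ',', 'b', 'n', ε }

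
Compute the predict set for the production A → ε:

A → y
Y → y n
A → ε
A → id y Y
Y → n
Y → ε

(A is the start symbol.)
PREDICT(A → ε) = (FIRST(RHS) \ {ε}) ∪ (FOLLOW(A) if ε ∈ FIRST(RHS), i.e. RHS ⇒* ε)
The right-hand side is ε (FIRST(ε) = { ε }), so the predict set is FOLLOW(A) = { $ }
PREDICT(A → ε) = { $ }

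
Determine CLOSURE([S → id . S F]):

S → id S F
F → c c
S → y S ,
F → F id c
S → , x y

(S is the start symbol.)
To compute CLOSURE, for each item [A → α.Bβ] where B is a non-terminal, add [B → .γ] for all productions B → γ; repeat for the newly added items until nothing changes.

Start with: [S → id . S F]
  [S → id . S F] has the dot before S: add [S → . id S F], [S → . y S ,], [S → . , x y]
No further items can be added.

CLOSURE = { [S → . , x y], [S → . id S F], [S → . y S ,], [S → id . S F] }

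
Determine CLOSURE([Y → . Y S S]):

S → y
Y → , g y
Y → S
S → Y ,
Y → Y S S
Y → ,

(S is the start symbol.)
To compute CLOSURE, for each item [A → α.Bβ] where B is a non-terminal, add [B → .γ] for all productions B → γ; repeat for the newly added items until nothing changes.

Start with: [Y → . Y S S]
  [Y → . Y S S] has the dot before Y: add [Y → . , g y], [Y → . S], [Y → . ,]
  [Y → . S] has the dot before S: add [S → . y], [S → . Y ,]
No further items can be added.

CLOSURE = { [S → . Y ,], [S → . y], [Y → . , g y], [Y → . ,], [Y → . S], [Y → . Y S S] }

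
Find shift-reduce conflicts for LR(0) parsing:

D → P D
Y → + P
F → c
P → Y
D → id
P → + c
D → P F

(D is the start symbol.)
A shift-reduce conflict occurs when an LR(0) state has both:
  - a complete (reduce) item [A → α .] (dot at the end), and
  - a shift item [B → β . c γ] (dot before a terminal).

Augment with D' → D and build the canonical LR(0) collection (I0 = CLOSURE({[D' → . D]}), then GOTO on every symbol after a dot until no new states appear). It has 11 states:
  I0: { [D → . P D], [D → . P F], [D → . id], [D' → . D], [P → . + c], [P → . Y], [Y → . + P] }  — shift
  I1: { [P → + . c], [P → . + c], [P → . Y], [Y → + . P], [Y → . + P] }  — shift
  I2: { [D' → D .] }  — accept
  I3: { [D → . P D], [D → . P F], [D → . id], [D → P . D], [D → P . F], [F → . c], [P → . + c], [P → . Y], [Y → . + P] }  — shift
  I4: { [P → Y .] }  — reduce
  I5: { [D → id .] }  — reduce
  I6: { [D → P D .] }  — reduce
  I7: { [D → P F .] }  — reduce
  I8: { [F → c .] }  — reduce
  I9: { [Y → + P .] }  — reduce
  I10: { [P → + c .] }  — reduce

No state contains both a complete item and a shift item.

Answer: No shift-reduce conflicts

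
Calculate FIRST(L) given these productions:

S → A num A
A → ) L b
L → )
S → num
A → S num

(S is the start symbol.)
{ ')' }

To compute FIRST(L), examine every production with L on the left-hand side, reading each right-hand side left to right until a non-nullable symbol is reached.

From L → ):
  - ')' is a terminal: add ')' and stop

Collecting: FIRST(L) = { ')' }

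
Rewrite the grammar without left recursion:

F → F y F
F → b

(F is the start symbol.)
F is directly left-recursive. The standard transformation for
  A → A α₁ | ... | A α_m | β₁ | ... | β_n
is
  A  → β₁ A' | ... | β_n A'
  A' → α₁ A' | ... | α_m A' | ε

F → b becomes F → b F'
F → F y F becomes F' → y F F'
Add F' → ε

Resulting grammar:
F → b F'
F' → y F F'
F' → ε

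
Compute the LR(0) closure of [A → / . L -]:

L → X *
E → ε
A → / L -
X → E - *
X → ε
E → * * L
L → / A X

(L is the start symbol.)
Start with: [A → / . L -]
  [A → / . L -] has the dot before L: add [L → . X *], [L → . / A X]
  [L → . X *] has the dot before X: add [X → . E - *], [X → .]
  [X → . E - *] has the dot before E: add [E → .], [E → . * * L]
No further items can be added.

CLOSURE = { [A → / . L -], [E → . * * L], [E → .], [L → . / A X], [L → . X *], [X → . E - *], [X → .] }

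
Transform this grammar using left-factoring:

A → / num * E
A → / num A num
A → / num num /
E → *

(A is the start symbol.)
Left-factoring transforms A → αβ₁ | αβ₂ into A → αA' and A' → β₁ | β₂
(α is the longest common prefix among the alternatives). Repeat until
no nonterminal has two alternatives with a common prefix.

Round 1: A has alternatives sharing prefix '/ num'. Introduce A': A → / num A'
  Add: A' → * E
  Add: A' → A num
  Add: A' → num /

No remaining common prefixes — done.

Resulting grammar:
A → / num A'
A' → * E
A' → A num
A' → num /
E → *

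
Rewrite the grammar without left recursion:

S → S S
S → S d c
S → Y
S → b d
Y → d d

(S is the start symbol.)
S → Y S'
S → b d S'
S' → S S'
S' → d c S'
S' → ε
Y → d d

S is directly left-recursive. The standard transformation for
  A → A α₁ | ... | A α_m | β₁ | ... | β_n
is
  A  → β₁ A' | ... | β_n A'
  A' → α₁ A' | ... | α_m A' | ε

S → Y becomes S → Y S'
S → b d becomes S → b d S'
S → S S becomes S' → S S'
S → S d c becomes S' → d c S'
Add S' → ε

Productions for other non-terminals are unchanged:
  Y → d d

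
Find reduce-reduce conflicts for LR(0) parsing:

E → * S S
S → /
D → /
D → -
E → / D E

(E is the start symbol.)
No reduce-reduce conflicts

Augment with E' → E and build the canonical LR(0) collection (I0 = CLOSURE({[E' → . E]}), then GOTO on every symbol after a dot until no new states appear). It has 11 states:
  I0: { [E → . * S S], [E → . / D E], [E' → . E] }  — shift
  I1: { [E → * . S S], [S → . /] }  — shift
  I2: { [D → . -], [D → . /], [E → / . D E] }  — shift
  I3: { [E' → E .] }  — accept
  I4: { [D → - .] }  — reduce
  I5: { [D → / .] }  — reduce
  I6: { [E → . * S S], [E → . / D E], [E → / D . E] }  — shift
  I7: { [E → / D E .] }  — reduce
  I8: { [S → / .] }  — reduce
  I9: { [E → * S . S], [S → . /] }  — shift
  I10: { [E → * S S .] }  — reduce

No state contains more than one complete item.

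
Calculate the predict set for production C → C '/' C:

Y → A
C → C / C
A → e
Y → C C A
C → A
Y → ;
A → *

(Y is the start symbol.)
{ '*', 'e' }

PREDICT(C → C '/' C) = (FIRST(RHS) \ {ε}) ∪ (FOLLOW(C) if ε ∈ FIRST(RHS), i.e. RHS ⇒* ε)
FIRST(C) = { '*', 'e' }
FIRST(C '/' C) = { '*', 'e' }
ε ∉ FIRST(C '/' C), so FOLLOW(C) is not added.
PREDICT(C → C '/' C) = { '*', 'e' }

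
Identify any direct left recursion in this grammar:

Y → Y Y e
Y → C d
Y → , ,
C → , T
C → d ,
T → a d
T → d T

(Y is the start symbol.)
Yes, Y is left-recursive

Y → Y Y e: LEFT RECURSIVE (starts with Y)
Y → C d: starts with C
Y → , ,: starts with ','
C → , T: starts with ','
C → d ,: starts with d
T → a d: starts with a
T → d T: starts with d

The grammar has direct left recursion on: Y.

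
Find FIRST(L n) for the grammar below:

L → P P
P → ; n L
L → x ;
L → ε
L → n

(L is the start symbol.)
FIRST sets of the non-terminals involved (from the grammar, by fixed-point iteration):
  FIRST(L) = { ';', 'n', 'x', ε }

To compute FIRST(L n), process the symbols left to right:
Symbol L is a non-terminal. Add FIRST(L) \ {ε} = { ';', 'n', 'x' }
L is nullable (ε ∈ FIRST(L)), continue to the next symbol.
Symbol n is a terminal. Add 'n' and stop.
FIRST(L n) = { ';', 'n', 'x' }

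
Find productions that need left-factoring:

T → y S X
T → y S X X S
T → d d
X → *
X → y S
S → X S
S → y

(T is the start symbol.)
Left-factoring is needed when two productions for the same non-terminal
share a common prefix on the right-hand side.

Productions for T:
  T → y S X
  T → y S X X S
  T → d d
Productions for X:
  X → *
  X → y S
Productions for S:
  S → X S
  S → y

Found common prefix 'y S X' in productions for T

Answer: Yes, T has productions with common prefix 'y S X'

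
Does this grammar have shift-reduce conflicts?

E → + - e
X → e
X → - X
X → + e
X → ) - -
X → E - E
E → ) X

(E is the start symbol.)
Augment with E' → E and build the canonical LR(0) collection (I0 = CLOSURE({[E' → . E]}), then GOTO on every symbol after a dot until no new states appear). It has 18 states:
  I0: { [E → . ) X], [E → . + - e], [E' → . E] }  — shift
  I1: { [E → ) . X], [E → . ) X], [E → . + - e], [X → . ) - -], [X → . + e], [X → . - X], [X → . E - E], [X → . e] }  — shift
  I2: { [E → + . - e] }  — shift
  I3: { [E' → E .] }  — accept
  I4: { [E → + - . e] }  — shift
  I5: { [E → + - e .] }  — reduce
  I6: { [E → ) . X], [E → . ) X], [E → . + - e], [X → ) . - -], [X → . ) - -], [X → . + e], [X → . - X], [X → . E - E], [X → . e] }  — shift
  I7: { [E → + . - e], [X → + . e] }  — shift
  I8: { [E → . ) X], [E → . + - e], [X → - . X], [X → . ) - -], [X → . + e], [X → . - X], [X → . E - E], [X → . e] }  — shift
  I9: { [X → E . - E] }  — shift
  I10: { [E → ) X .] }  — reduce
  I11: { [X → e .] }  — reduce
  I12: { [E → . ) X], [E → . + - e], [X → E - . E] }  — shift
  I13: { [X → E - E .] }  — reduce
  I14: { [X → - X .] }  — reduce
  I15: { [X → + e .] }  — reduce
  I16: { [E → . ) X], [E → . + - e], [X → ) - . -], [X → - . X], [X → . ) - -], [X → . + e], [X → . - X], [X → . E - E], [X → . e] }  — shift
  I17: { [E → . ) X], [E → . + - e], [X → ) - - .], [X → - . X], [X → . ) - -], [X → . + e], [X → . - X], [X → . E - E], [X → . e] }  — shift, reduce

I17 contains reduce item [X → ) - - .] and shift items [E → . ) X], [E → . + - e], [X → . ) - -], [X → . + e], [X → . - X], [X → . e] — shift-reduce conflict.

Answer: Yes — I17: [X → ) - - .] vs [E → . ) X]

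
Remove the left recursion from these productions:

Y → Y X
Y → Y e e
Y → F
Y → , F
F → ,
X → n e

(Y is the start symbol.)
Y is directly left-recursive. The standard transformation for
  A → A α₁ | ... | A α_m | β₁ | ... | β_n
is
  A  → β₁ A' | ... | β_n A'
  A' → α₁ A' | ... | α_m A' | ε

Y → F becomes Y → F Y'
Y → , F becomes Y → , F Y'
Y → Y X becomes Y' → X Y'
Y → Y e e becomes Y' → e e Y'
Add Y' → ε

Productions for other non-terminals are unchanged:
  F → ,
  X → n e

Resulting grammar:
Y → F Y'
Y → , F Y'
Y' → X Y'
Y' → e e Y'
Y' → ε
F → ,
X → n e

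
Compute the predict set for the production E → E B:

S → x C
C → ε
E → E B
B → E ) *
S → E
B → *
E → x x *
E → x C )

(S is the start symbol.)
{ 'x' }

PREDICT(E → E B) = (FIRST(RHS) \ {ε}) ∪ (FOLLOW(E) if ε ∈ FIRST(RHS), i.e. RHS ⇒* ε)
FIRST(E) = { 'x' }
FIRST(E B) = { 'x' }
ε ∉ FIRST(E B), so FOLLOW(E) is not added.
PREDICT(E → E B) = { 'x' }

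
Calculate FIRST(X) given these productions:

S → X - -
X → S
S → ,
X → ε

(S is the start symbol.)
FIRST sets of the other non-terminals involved (by the same procedure, iterated to a fixed point):
  FIRST(S) = { ',', '-' }

From X → S:
  - S is a non-terminal: add FIRST(S) \ {ε} = { ',', '-' }
    S is not nullable, so stop
From X → ε:
  - ε-production, so ε ∈ FIRST(X)

Collecting: FIRST(X) = { ',', '-', ε }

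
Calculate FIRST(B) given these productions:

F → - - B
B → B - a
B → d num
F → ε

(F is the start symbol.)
To compute FIRST(B), examine every production with B on the left-hand side, reading each right-hand side left to right until a non-nullable symbol is reached.

From B → B - a:
  - B is the symbol being defined: contributes nothing new
    B is not nullable, so stop
From B → d num:
  - d is a terminal: add 'd' and stop

Collecting: FIRST(B) = { 'd' }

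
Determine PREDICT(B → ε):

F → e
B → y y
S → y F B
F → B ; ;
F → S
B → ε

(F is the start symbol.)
{ $, ';', 'y' }

PREDICT(B → ε) = (FIRST(RHS) \ {ε}) ∪ (FOLLOW(B) if ε ∈ FIRST(RHS), i.e. RHS ⇒* ε)
The right-hand side is ε (FIRST(ε) = { ε }), so the predict set is FOLLOW(B) = { $, ';', 'y' }
PREDICT(B → ε) = { $, ';', 'y' }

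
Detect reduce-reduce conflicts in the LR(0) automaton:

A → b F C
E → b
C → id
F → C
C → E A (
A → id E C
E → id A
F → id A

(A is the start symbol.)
Augment with A' → A and build the canonical LR(0) collection (I0 = CLOSURE({[A' → . A]}), then GOTO on every symbol after a dot until no new states appear). It has 18 states:
  I0: { [A → . b F C], [A → . id E C], [A' → . A] }  — shift
  I1: { [A' → A .] }  — accept
  I2: { [A → b . F C], [C → . E A (], [C → . id], [E → . b], [E → . id A], [F → . C], [F → . id A] }  — shift
  I3: { [A → id . E C], [E → . b], [E → . id A] }  — shift
  I4: { [A → id E . C], [C → . E A (], [C → . id], [E → . b], [E → . id A] }  — shift
  I5: { [E → b .] }  — reduce
  I6: { [A → . b F C], [A → . id E C], [E → id . A] }  — shift
  I7: { [E → id A .] }  — reduce
  I8: { [A → id E C .] }  — reduce
  I9: { [A → . b F C], [A → . id E C], [C → E . A (] }  — shift
  I10: { [A → . b F C], [A → . id E C], [C → id .], [E → id . A] }  — shift, reduce
  I11: { [C → E A . (] }  — shift
  I12: { [C → E A ( .] }  — reduce
  I13: { [F → C .] }  — reduce
  I14: { [A → b F . C], [C → . E A (], [C → . id], [E → . b], [E → . id A] }  — shift
  I15: { [A → . b F C], [A → . id E C], [C → id .], [E → id . A], [F → id . A] }  — shift, reduce
  I16: { [E → id A .], [F → id A .] }  — 2 reduces
  I17: { [A → b F C .] }  — reduce

I16 contains complete items [E → id A .], [F → id A .] — reduce-reduce conflict.

Answer: Yes — I16: [E → id A .] vs [F → id A .]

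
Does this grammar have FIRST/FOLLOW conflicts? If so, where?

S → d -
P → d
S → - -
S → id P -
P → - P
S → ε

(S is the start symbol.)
No FIRST/FOLLOW conflicts.

A FIRST/FOLLOW conflict occurs when a non-terminal N has a nullable alternative N → β (β ⇒* ε) and another alternative N → α with FIRST(α) ∩ FOLLOW(N) ≠ ∅: on such a lookahead the parser cannot decide between expanding α and letting N vanish via β.

Nullable non-terminals: S.

S: nullable alternative(s) S → ε; FOLLOW(S) = { $ }
  S → d -: FIRST \ {ε} = { 'd' } — disjoint from FOLLOW(S)
  S → - -: FIRST \ {ε} = { '-' } — disjoint from FOLLOW(S)
  S → id P -: FIRST \ {ε} = { 'id' } — disjoint from FOLLOW(S)
  S → ε: FIRST \ {ε} = { } — this is the only nullable alternative, skip

P has no nullable alternative, so no FIRST/FOLLOW check is needed there.

No FIRST/FOLLOW conflicts found.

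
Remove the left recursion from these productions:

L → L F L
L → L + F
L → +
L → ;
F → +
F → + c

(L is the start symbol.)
L → + L'
L → ; L'
L' → F L L'
L' → + F L'
L' → ε
F → +
F → + c

L is directly left-recursive. The standard transformation for
  A → A α₁ | ... | A α_m | β₁ | ... | β_n
is
  A  → β₁ A' | ... | β_n A'
  A' → α₁ A' | ... | α_m A' | ε

L → + becomes L → + L'
L → ; becomes L → ; L'
L → L F L becomes L' → F L L'
L → L + F becomes L' → + F L'
Add L' → ε

Productions for other non-terminals are unchanged:
  F → +
  F → + c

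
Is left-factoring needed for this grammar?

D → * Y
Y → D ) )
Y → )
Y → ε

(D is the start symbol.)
No, left-factoring is not needed

Left-factoring is needed when two productions for the same non-terminal
share a common prefix on the right-hand side.

Productions for Y:
  Y → D ) )
  Y → )
  Y → ε

No common prefixes found.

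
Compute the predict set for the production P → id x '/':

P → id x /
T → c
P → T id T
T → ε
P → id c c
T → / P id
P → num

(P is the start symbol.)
PREDICT(P → id x '/') = (FIRST(RHS) \ {ε}) ∪ (FOLLOW(P) if ε ∈ FIRST(RHS), i.e. RHS ⇒* ε)
FIRST(id x '/') = { 'id' }
ε ∉ FIRST(id x '/'), so FOLLOW(P) is not added.
PREDICT(P → id x '/') = { 'id' }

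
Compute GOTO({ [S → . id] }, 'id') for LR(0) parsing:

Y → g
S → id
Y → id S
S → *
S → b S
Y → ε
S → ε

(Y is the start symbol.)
{ [S → id .] }

GOTO(I, 'id') = CLOSURE({ [A → αX.β] : [A → α.Xβ] ∈ I, X = 'id' })

Items with dot before 'id', with the dot advanced:
  [S → . id] → [S → id .]
Closure adds nothing (no advanced item has the dot before a non-terminal).

GOTO = { [S → id .] }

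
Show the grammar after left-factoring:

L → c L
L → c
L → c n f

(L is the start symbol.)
Left-factoring transforms A → αβ₁ | αβ₂ into A → αA' and A' → β₁ | β₂
(α is the longest common prefix among the alternatives). Repeat until
no nonterminal has two alternatives with a common prefix.

Round 1: L has alternatives sharing prefix 'c'. Introduce L': L → c L'
  Add: L' → L
  Add: L' → ε
  Add: L' → n f

No remaining common prefixes — done.

Resulting grammar:
L → c L'
L' → L
L' → ε
L' → n f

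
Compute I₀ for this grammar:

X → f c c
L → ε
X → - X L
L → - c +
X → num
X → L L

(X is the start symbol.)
First, augment the grammar with X' → X
I₀ = CLOSURE({ [X' → . X] }):
  [X' → . X] has the dot before X: add [X → . f c c], [X → . - X L], [X → . num], [X → . L L]
  [X → . L L] has the dot before L: add [L → .], [L → . - c +]
No further items can be added.

I₀ = { [L → . - c +], [L → .], [X → . - X L], [X → . L L], [X → . f c c], [X → . num], [X' → . X] }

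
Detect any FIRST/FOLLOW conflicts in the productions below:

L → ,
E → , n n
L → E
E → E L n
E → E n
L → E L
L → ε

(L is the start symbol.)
No FIRST/FOLLOW conflicts.

A FIRST/FOLLOW conflict occurs when a non-terminal N has a nullable alternative N → β (β ⇒* ε) and another alternative N → α with FIRST(α) ∩ FOLLOW(N) ≠ ∅: on such a lookahead the parser cannot decide between expanding α and letting N vanish via β.

Nullable non-terminals: L.
FIRST sets used below: FIRST(E) = { ',' }

L: nullable alternative(s) L → ε; FOLLOW(L) = { $, 'n' }
  L → ,: FIRST \ {ε} = { ',' } — disjoint from FOLLOW(L)
  L → E: FIRST \ {ε} = { ',' } — disjoint from FOLLOW(L)
  L → E L: FIRST \ {ε} = { ',' } — disjoint from FOLLOW(L)
  L → ε: FIRST \ {ε} = { } — this is the only nullable alternative, skip

E has no nullable alternative, so no FIRST/FOLLOW check is needed there.

No FIRST/FOLLOW conflicts found.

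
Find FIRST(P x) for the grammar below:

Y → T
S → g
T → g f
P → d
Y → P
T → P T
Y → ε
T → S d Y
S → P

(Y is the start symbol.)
{ 'd' }

FIRST sets of the non-terminals involved (from the grammar, by fixed-point iteration):
  FIRST(P) = { 'd' }

To compute FIRST(P x), process the symbols left to right:
Symbol P is a non-terminal. Add FIRST(P) \ {ε} = { 'd' }
P is not nullable (ε ∉ FIRST(P)), so stop here.
FIRST(P x) = { 'd' }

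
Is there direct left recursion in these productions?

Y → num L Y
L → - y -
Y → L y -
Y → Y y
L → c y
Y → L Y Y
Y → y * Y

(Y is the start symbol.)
Direct left recursion occurs when N → N α for some non-terminal N (the right-hand side begins with the left-hand side itself).

Y → num L Y: starts with num
L → - y -: starts with '-'
Y → L y -: starts with L
Y → Y y: LEFT RECURSIVE (starts with Y)
L → c y: starts with c
Y → L Y Y: starts with L
Y → y * Y: starts with y

The grammar has direct left recursion on: Y.

Answer: Yes, Y is left-recursive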